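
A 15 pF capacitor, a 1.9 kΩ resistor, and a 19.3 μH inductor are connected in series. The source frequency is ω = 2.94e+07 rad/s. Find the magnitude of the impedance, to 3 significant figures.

X_L = ωL = 567 Ω
X_C = 1/(ωC) = 2270 Ω
Net reactance X = X_L − X_C = -1700 Ω
Z = 1900 − j1700 Ω
|Z| = √(1900² + 1700²) = 2550 Ω

2550 Ω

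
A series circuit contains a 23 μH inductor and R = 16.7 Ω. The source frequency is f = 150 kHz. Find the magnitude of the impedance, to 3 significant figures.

27.4 Ω

ω = 2πf = 942500 rad/s
X_L = ωL = 21.7 Ω
Z = 16.7 + j21.7 Ω
|Z| = √(16.7² + 21.7²) = 27.4 Ω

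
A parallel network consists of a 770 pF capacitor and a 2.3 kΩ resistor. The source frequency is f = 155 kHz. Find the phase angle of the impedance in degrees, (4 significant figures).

-59.90°

ω = 2πf = 973900 rad/s
X_C = 1/(ωC) = 1334 Ω
Parallel: admittances add. Y = 1/R + jωC
Y = (0.0004348 + j0.0007499) S
|Y| = 0.0008668 S → |Z| = 1/|Y| = 1154 Ω, ∠Z = −∠Y = -59.90°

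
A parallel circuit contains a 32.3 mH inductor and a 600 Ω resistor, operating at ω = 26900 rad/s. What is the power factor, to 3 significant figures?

X_L = ωL = 869 Ω
Parallel: admittances add. Y = 1/R + 1/(jωL)
Y = (0.00167 − j0.00115) S
|Y| = 0.00203 S → |Z| = 1/|Y| = 494 Ω, ∠Z = −∠Y = 34.6°
cos φ = cos(34.6°) = 0.823

0.823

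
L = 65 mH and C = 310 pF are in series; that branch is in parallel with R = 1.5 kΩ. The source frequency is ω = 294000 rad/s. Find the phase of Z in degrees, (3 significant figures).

X_L = ωL = 19100 Ω
X_C = 1/(ωC) = 11000 Ω
Branch 1: Z₁ = R = 1500 Ω
Branch 2 (series LC): Z₂ = j(X_L − X_C) = j8140 Ω
Parallel: Z = Z₁Z₂/(Z₁+Z₂), |Z| = 1480 Ω, ∠Z = 10.4°

10.4°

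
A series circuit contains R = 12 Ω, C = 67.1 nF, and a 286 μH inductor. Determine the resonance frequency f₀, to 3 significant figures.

ω₀ = 1/√(LC) = 1/√(0.000286 × 6.71e-08) = 228300 rad/s
f₀ = ω₀/(2π) = 36.3 kHz

36.3 kHz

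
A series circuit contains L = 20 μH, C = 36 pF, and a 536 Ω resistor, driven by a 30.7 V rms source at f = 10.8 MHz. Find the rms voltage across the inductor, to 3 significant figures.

ω = 2πf = 6.786e+07 rad/s
X_L = ωL = 1360 Ω
X_C = 1/(ωC) = 409 Ω
Net reactance X = X_L − X_C = 948 Ω
Z = 536 + j948 Ω
|Z| = √(536² + 948²) = 1090 Ω
I = V/|Z| = 28.2 mA
V_L = I·|Z_L| = 0.0282 × 1360 = 38.3 V

38.3 V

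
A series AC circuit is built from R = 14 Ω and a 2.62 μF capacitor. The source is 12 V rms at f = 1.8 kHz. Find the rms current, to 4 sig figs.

ω = 2πf = 11310 rad/s
X_C = 1/(ωC) = 33.75 Ω
Z = 14.00 − j33.75 Ω
|Z| = √(14.00² + 33.75²) = 36.54 Ω
I = V/|Z| = 12/36.54 = 328.4 mA

328.4 mA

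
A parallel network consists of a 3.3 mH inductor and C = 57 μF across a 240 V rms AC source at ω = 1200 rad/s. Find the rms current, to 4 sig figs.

X_L = ωL = 3.960 Ω
X_C = 1/(ωC) = 14.62 Ω
Parallel: admittances add. Y = 1/(jωL) + jωC
Y = (0 − j0.1841) S
|Y| = 0.1841 S → |Z| = 1/|Y| = 5.431 Ω, ∠Z = −∠Y = 90.00°
I = V/|Z| = 240/5.431 = 44.19 A

44.19 A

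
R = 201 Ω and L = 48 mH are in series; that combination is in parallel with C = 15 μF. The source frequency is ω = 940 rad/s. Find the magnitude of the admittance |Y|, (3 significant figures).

X_L = ωL = 45.1 Ω
X_C = 1/(ωC) = 70.9 Ω
Branch 1 (R+jX_L): Z₁ = 201 + j45.1 Ω, |Z₁| = 206 Ω
Branch 2 (−jX_C): Z₂ = −j70.9 Ω
Parallel: Z = Z₁Z₂/(Z₁+Z₂), |Z| = 72.1 Ω, ∠Z = -70.0°
|Y| = 1/|Z| = 13.9 mS

13.9 mS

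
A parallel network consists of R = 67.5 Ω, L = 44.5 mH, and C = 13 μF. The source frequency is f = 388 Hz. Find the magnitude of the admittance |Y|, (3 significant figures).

ω = 2πf = 2438 rad/s
X_L = ωL = 108 Ω
X_C = 1/(ωC) = 31.6 Ω
Parallel: admittances add. Y = 1/R + 1/(jωL) + jωC
Y = (0.0148 + j0.0225) S
|Y| = 0.0269 S → |Z| = 1/|Y| = 37.1 Ω, ∠Z = −∠Y = -56.6°

26.9 mS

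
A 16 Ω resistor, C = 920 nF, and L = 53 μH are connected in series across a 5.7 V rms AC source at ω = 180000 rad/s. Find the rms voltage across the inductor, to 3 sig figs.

X_L = ωL = 9.54 Ω
X_C = 1/(ωC) = 6.04 Ω
Net reactance X = X_L − X_C = 3.50 Ω
Z = 16.0 + j3.50 Ω
|Z| = √(16.0² + 3.50²) = 16.4 Ω
I = V/|Z| = 348 mA
V_L = I·|Z_L| = 0.348 × 9.54 = 3.32 V

3.32 V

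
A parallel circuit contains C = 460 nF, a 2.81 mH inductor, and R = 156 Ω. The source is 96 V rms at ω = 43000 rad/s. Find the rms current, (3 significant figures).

1.26 A

X_L = ωL = 121 Ω
X_C = 1/(ωC) = 50.6 Ω
Parallel: admittances add. Y = 1/R + 1/(jωL) + jωC
Y = (0.00641 + j0.0115) S
|Y| = 0.0132 S → |Z| = 1/|Y| = 75.9 Ω, ∠Z = −∠Y = -60.9°
I = V/|Z| = 96/75.9 = 1.26 A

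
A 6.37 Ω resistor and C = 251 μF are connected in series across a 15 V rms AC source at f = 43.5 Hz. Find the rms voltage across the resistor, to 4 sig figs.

6.007 V

ω = 2πf = 273.3 rad/s
X_C = 1/(ωC) = 14.58 Ω
Z = 6.370 − j14.58 Ω
|Z| = √(6.370² + 14.58²) = 15.91 Ω
I = V/|Z| = 942.9 mA
V_R = I·|Z_R| = 0.9429 × 6.370 = 6.007 V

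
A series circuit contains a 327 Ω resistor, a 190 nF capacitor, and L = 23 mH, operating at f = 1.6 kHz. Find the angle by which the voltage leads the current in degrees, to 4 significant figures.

ω = 2πf = 10050 rad/s
X_L = ωL = 231.2 Ω
X_C = 1/(ωC) = 523.5 Ω
Net reactance X = X_L − X_C = -292.3 Ω
Z = 327.0 − j292.3 Ω
|Z| = √(327.0² + 292.3²) = 438.6 Ω
∠Z = arctan(-292.3/327.0) = -41.79°

-41.79°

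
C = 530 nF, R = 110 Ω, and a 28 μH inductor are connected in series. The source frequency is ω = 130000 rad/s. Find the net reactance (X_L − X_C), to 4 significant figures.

X_L = ωL = 3.640 Ω
X_C = 1/(ωC) = 14.51 Ω
X = 3.640 − 14.51 = -10.87 Ω

-10.87 Ω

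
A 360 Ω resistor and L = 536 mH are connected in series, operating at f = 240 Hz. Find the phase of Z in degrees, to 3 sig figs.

66.0°

ω = 2πf = 1508 rad/s
X_L = ωL = 808 Ω
Z = 360 + j808 Ω
|Z| = √(360² + 808²) = 885 Ω
∠Z = arctan(808/360) = 66.0°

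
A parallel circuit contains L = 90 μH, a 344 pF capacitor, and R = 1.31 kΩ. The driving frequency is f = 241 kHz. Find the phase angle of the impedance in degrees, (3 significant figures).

83.6°

ω = 2πf = 1.514e+06 rad/s
X_L = ωL = 136 Ω
X_C = 1/(ωC) = 1920 Ω
Parallel: admittances add. Y = 1/R + 1/(jωL) + jωC
Y = (0.000763 − j0.00682) S
|Y| = 0.00686 S → |Z| = 1/|Y| = 146 Ω, ∠Z = −∠Y = 83.6°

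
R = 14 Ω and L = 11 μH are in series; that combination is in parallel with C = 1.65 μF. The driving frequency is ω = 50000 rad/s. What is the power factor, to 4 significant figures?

X_L = ωL = 0.5500 Ω
X_C = 1/(ωC) = 12.12 Ω
Branch 1 (R+jX_L): Z₁ = 14.00 + j0.5500 Ω, |Z₁| = 14.01 Ω
Branch 2 (−jX_C): Z₂ = −j12.12 Ω
Parallel: Z = Z₁Z₂/(Z₁+Z₂), |Z| = 9.350 Ω, ∠Z = -48.18°
cos φ = cos(-48.18°) = 0.6668

0.6668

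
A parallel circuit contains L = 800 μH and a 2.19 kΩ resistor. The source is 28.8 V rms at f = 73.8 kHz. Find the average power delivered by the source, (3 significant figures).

379 mW

ω = 2πf = 463700 rad/s
X_L = ωL = 371 Ω
Parallel: admittances add. Y = 1/R + 1/(jωL)
Y = (0.000457 − j0.00270) S
|Y| = 0.00273 S → |Z| = 1/|Y| = 366 Ω, ∠Z = −∠Y = 80.4°
I = V/|Z| = 78.7 mA
P = VI cos φ = 28.8 × 0.0787 × cos(80.4°) = 379 mW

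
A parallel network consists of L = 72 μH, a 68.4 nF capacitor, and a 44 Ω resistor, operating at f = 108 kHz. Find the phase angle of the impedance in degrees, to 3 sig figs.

ω = 2πf = 678600 rad/s
X_L = ωL = 48.9 Ω
X_C = 1/(ωC) = 21.5 Ω
Parallel: admittances add. Y = 1/R + 1/(jωL) + jωC
Y = (0.0227 + j0.0259) S
|Y| = 0.0345 S → |Z| = 1/|Y| = 29.0 Ω, ∠Z = −∠Y = -48.8°

-48.8°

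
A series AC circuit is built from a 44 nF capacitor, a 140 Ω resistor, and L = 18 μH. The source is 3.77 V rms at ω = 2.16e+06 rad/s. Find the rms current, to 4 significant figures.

26.39 mA

X_L = ωL = 38.88 Ω
X_C = 1/(ωC) = 10.52 Ω
Net reactance X = X_L − X_C = 28.36 Ω
Z = 140.0 + j28.36 Ω
|Z| = √(140.0² + 28.36²) = 142.8 Ω
I = V/|Z| = 3.77/142.8 = 26.39 mA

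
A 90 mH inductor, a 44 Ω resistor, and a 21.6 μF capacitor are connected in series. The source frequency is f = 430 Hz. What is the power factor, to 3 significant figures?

ω = 2πf = 2702 rad/s
X_L = ωL = 243 Ω
X_C = 1/(ωC) = 17.1 Ω
Net reactance X = X_L − X_C = 226 Ω
Z = 44.0 + j226 Ω
|Z| = √(44.0² + 226²) = 230 Ω
∠Z = arctan(226/44.0) = 79.0°
cos φ = cos(79.0°) = 0.191

0.191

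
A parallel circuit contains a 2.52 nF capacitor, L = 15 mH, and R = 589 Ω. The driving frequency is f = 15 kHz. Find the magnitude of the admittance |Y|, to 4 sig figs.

ω = 2πf = 94250 rad/s
X_L = ωL = 1414 Ω
X_C = 1/(ωC) = 4210 Ω
Parallel: admittances add. Y = 1/R + 1/(jωL) + jωC
Y = (0.001698 − j0.0004699) S
|Y| = 0.001762 S → |Z| = 1/|Y| = 567.7 Ω, ∠Z = −∠Y = 15.47°

1.762 mS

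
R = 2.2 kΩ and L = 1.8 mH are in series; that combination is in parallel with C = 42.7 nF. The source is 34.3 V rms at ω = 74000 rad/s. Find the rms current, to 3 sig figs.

109 mA

X_L = ωL = 133 Ω
X_C = 1/(ωC) = 316 Ω
Branch 1 (R+jX_L): Z₁ = 2200 + j133 Ω, |Z₁| = 2200 Ω
Branch 2 (−jX_C): Z₂ = −j316 Ω
Parallel: Z = Z₁Z₂/(Z₁+Z₂), |Z| = 316 Ω, ∠Z = -81.8°
I = V/|Z| = 34.3/316 = 109 mA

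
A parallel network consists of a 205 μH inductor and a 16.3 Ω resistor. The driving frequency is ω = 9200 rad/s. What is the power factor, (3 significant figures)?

X_L = ωL = 1.89 Ω
Parallel: admittances add. Y = 1/R + 1/(jωL)
Y = (0.0613 − j0.530) S
|Y| = 0.534 S → |Z| = 1/|Y| = 1.87 Ω, ∠Z = −∠Y = 83.4°
cos φ = cos(83.4°) = 0.115

0.115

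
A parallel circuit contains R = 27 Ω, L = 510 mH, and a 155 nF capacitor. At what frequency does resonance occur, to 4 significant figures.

ω₀ = 1/√(LC) = 1/√(0.51 × 1.55e-07) = 3557 rad/s
f₀ = ω₀/(2π) = 566.1 Hz

566.1 Hz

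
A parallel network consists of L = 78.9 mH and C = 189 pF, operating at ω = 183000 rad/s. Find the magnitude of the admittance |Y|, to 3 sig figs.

34.7 μS

X_L = ωL = 14400 Ω
X_C = 1/(ωC) = 28900 Ω
Parallel: admittances add. Y = 1/(jωL) + jωC
Y = (0 − j3.47e-05) S
|Y| = 3.47e-05 S → |Z| = 1/|Y| = 28800 Ω, ∠Z = −∠Y = 90.0°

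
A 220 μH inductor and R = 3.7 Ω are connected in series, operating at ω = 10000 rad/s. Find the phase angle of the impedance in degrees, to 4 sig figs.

30.74°

X_L = ωL = 2.200 Ω
Z = 3.700 + j2.200 Ω
|Z| = √(3.700² + 2.200²) = 4.305 Ω
∠Z = arctan(2.200/3.700) = 30.74°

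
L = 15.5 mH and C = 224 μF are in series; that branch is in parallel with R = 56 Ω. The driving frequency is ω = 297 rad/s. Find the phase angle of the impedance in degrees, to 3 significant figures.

-79.5°

X_L = ωL = 4.60 Ω
X_C = 1/(ωC) = 15.0 Ω
Branch 1: Z₁ = R = 56.0 Ω
Branch 2 (series LC): Z₂ = j(X_L − X_C) = −j10.4 Ω
Parallel: Z = Z₁Z₂/(Z₁+Z₂), |Z| = 10.3 Ω, ∠Z = -79.5°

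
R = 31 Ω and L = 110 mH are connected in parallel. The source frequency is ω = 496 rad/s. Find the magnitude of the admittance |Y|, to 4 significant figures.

X_L = ωL = 54.56 Ω
Parallel: admittances add. Y = 1/R + 1/(jωL)
Y = (0.03226 − j0.01833) S
|Y| = 0.03710 S → |Z| = 1/|Y| = 26.95 Ω, ∠Z = −∠Y = 29.60°

37.10 mS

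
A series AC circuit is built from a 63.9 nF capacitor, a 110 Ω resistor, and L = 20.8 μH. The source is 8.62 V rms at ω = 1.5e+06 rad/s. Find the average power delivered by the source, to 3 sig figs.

652 mW

X_L = ωL = 31.2 Ω
X_C = 1/(ωC) = 10.4 Ω
Net reactance X = X_L − X_C = 20.8 Ω
Z = 110 + j20.8 Ω
|Z| = √(110² + 20.8²) = 112 Ω
∠Z = arctan(20.8/110) = 10.7°
I = V/|Z| = 77.0 mA
P = VI cos φ = 8.62 × 0.0770 × cos(10.7°) = 652 mW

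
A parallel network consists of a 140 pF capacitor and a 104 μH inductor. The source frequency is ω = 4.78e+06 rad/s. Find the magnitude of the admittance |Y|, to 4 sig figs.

1.342 mS

X_L = ωL = 497.1 Ω
X_C = 1/(ωC) = 1494 Ω
Parallel: admittances add. Y = 1/(jωL) + jωC
Y = (0 − j0.001342) S
|Y| = 0.001342 S → |Z| = 1/|Y| = 744.9 Ω, ∠Z = −∠Y = 90.00°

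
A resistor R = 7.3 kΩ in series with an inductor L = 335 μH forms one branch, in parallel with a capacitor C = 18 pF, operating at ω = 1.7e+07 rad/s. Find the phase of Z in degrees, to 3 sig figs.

X_L = ωL = 5700 Ω
X_C = 1/(ωC) = 3270 Ω
Branch 1 (R+jX_L): Z₁ = 7300 + j5700 Ω, |Z₁| = 9260 Ω
Branch 2 (−jX_C): Z₂ = −j3270 Ω
Parallel: Z = Z₁Z₂/(Z₁+Z₂), |Z| = 3930 Ω, ∠Z = -70.4°

-70.4°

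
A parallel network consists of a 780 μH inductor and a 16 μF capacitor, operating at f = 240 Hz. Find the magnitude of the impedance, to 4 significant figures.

ω = 2πf = 1508 rad/s
X_L = ωL = 1.176 Ω
X_C = 1/(ωC) = 41.45 Ω
Parallel: admittances add. Y = 1/(jωL) + jωC
Y = (0 − j0.8261) S
|Y| = 0.8261 S → |Z| = 1/|Y| = 1.211 Ω, ∠Z = −∠Y = 90.00°

1.211 Ω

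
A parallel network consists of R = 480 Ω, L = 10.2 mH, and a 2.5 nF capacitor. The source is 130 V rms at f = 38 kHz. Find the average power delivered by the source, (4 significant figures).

35.21 W

ω = 2πf = 238800 rad/s
X_L = ωL = 2435 Ω
X_C = 1/(ωC) = 1675 Ω
Parallel: admittances add. Y = 1/R + 1/(jωL) + jωC
Y = (0.002083 + j0.0001863) S
|Y| = 0.002092 S → |Z| = 1/|Y| = 478.1 Ω, ∠Z = −∠Y = -5.110°
I = V/|Z| = 271.9 mA
P = VI cos φ = 130 × 0.2719 × cos(-5.110°) = 35.21 W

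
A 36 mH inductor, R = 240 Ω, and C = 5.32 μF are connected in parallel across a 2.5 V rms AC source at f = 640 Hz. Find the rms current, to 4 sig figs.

ω = 2πf = 4021 rad/s
X_L = ωL = 144.8 Ω
X_C = 1/(ωC) = 46.74 Ω
Parallel: admittances add. Y = 1/R + 1/(jωL) + jωC
Y = (0.004167 + j0.01449) S
|Y| = 0.01507 S → |Z| = 1/|Y| = 66.35 Ω, ∠Z = −∠Y = -73.95°
I = V/|Z| = 2.5/66.35 = 37.68 mA

37.68 mA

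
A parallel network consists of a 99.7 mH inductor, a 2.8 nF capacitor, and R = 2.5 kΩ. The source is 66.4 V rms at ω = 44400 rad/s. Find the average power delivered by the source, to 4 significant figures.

1.764 W

X_L = ωL = 4427 Ω
X_C = 1/(ωC) = 8044 Ω
Parallel: admittances add. Y = 1/R + 1/(jωL) + jωC
Y = (0.0004000 − j0.0001016) S
|Y| = 0.0004127 S → |Z| = 1/|Y| = 2423 Ω, ∠Z = −∠Y = 14.25°
I = V/|Z| = 27.40 mA
P = VI cos φ = 66.4 × 0.02740 × cos(14.25°) = 1.764 W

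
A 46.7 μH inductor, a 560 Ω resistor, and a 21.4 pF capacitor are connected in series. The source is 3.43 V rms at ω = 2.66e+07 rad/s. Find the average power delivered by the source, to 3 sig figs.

X_L = ωL = 1240 Ω
X_C = 1/(ωC) = 1760 Ω
Net reactance X = X_L − X_C = -515 Ω
Z = 560 − j515 Ω
|Z| = √(560² + 515²) = 760 Ω
∠Z = arctan(-515/560) = -42.6°
I = V/|Z| = 4.51 mA
P = VI cos φ = 3.43 × 0.00451 × cos(-42.6°) = 11.4 mW

11.4 mW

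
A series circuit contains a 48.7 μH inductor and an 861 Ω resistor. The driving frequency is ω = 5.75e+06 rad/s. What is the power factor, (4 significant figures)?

0.9510

X_L = ωL = 280.0 Ω
Z = 861.0 + j280.0 Ω
|Z| = √(861.0² + 280.0²) = 905.4 Ω
∠Z = arctan(280.0/861.0) = 18.02°
cos φ = cos(18.02°) = 0.9510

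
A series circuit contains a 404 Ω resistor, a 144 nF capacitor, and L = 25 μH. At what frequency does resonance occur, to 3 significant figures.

83.9 kHz

ω₀ = 1/√(LC) = 1/√(2.5e-05 × 1.44e-07) = 527000 rad/s
f₀ = ω₀/(2π) = 83.9 kHz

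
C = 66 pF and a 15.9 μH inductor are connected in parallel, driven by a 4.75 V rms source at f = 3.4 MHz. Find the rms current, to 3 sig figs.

7.29 mA

ω = 2πf = 2.136e+07 rad/s
X_L = ωL = 340 Ω
X_C = 1/(ωC) = 709 Ω
Parallel: admittances add. Y = 1/(jωL) + jωC
Y = (0 − j0.00153) S
|Y| = 0.00153 S → |Z| = 1/|Y| = 652 Ω, ∠Z = −∠Y = 90.0°
I = V/|Z| = 4.75/652 = 7.29 mA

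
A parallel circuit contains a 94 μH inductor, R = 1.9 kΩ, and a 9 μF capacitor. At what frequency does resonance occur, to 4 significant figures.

5.472 kHz

ω₀ = 1/√(LC) = 1/√(9.4e-05 × 9e-06) = 34380 rad/s
f₀ = ω₀/(2π) = 5.472 kHz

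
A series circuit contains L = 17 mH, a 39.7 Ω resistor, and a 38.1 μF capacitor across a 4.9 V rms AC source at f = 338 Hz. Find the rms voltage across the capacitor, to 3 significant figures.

ω = 2πf = 2124 rad/s
X_L = ωL = 36.1 Ω
X_C = 1/(ωC) = 12.4 Ω
Net reactance X = X_L − X_C = 23.7 Ω
Z = 39.7 + j23.7 Ω
|Z| = √(39.7² + 23.7²) = 46.3 Ω
I = V/|Z| = 106 mA
V_C = I·|Z_C| = 0.106 × 12.4 = 1.31 V

1.31 V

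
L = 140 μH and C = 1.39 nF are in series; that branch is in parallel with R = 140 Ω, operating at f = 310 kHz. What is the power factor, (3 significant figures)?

ω = 2πf = 1.948e+06 rad/s
X_L = ωL = 273 Ω
X_C = 1/(ωC) = 369 Ω
Branch 1: Z₁ = R = 140 Ω
Branch 2 (series LC): Z₂ = j(X_L − X_C) = −j96.7 Ω
Parallel: Z = Z₁Z₂/(Z₁+Z₂), |Z| = 79.5 Ω, ∠Z = -55.4°
cos φ = cos(-55.4°) = 0.568

0.568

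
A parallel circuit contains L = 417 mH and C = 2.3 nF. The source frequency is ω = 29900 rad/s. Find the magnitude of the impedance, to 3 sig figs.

87500 Ω

X_L = ωL = 12500 Ω
X_C = 1/(ωC) = 14500 Ω
Parallel: admittances add. Y = 1/(jωL) + jωC
Y = (0 − j1.14e-05) S
|Y| = 1.14e-05 S → |Z| = 1/|Y| = 87500 Ω, ∠Z = −∠Y = 90.0°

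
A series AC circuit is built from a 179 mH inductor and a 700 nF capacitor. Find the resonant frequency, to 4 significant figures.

ω₀ = 1/√(LC) = 1/√(0.179 × 7e-07) = 2825 rad/s
f₀ = ω₀/(2π) = 449.6 Hz

449.6 Hz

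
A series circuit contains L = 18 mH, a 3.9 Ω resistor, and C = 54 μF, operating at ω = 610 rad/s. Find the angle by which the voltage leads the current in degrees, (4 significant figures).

X_L = ωL = 10.98 Ω
X_C = 1/(ωC) = 30.36 Ω
Net reactance X = X_L − X_C = -19.38 Ω
Z = 3.900 − j19.38 Ω
|Z| = √(3.900² + 19.38²) = 19.77 Ω
∠Z = arctan(-19.38/3.900) = -78.62°

-78.62°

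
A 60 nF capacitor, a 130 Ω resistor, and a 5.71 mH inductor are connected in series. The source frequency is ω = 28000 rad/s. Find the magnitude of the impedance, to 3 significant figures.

X_L = ωL = 160 Ω
X_C = 1/(ωC) = 595 Ω
Net reactance X = X_L − X_C = -435 Ω
Z = 130 − j435 Ω
|Z| = √(130² + 435²) = 454 Ω

454 Ω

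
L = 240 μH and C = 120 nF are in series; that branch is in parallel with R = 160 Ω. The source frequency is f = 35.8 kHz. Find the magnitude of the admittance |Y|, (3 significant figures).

ω = 2πf = 224900 rad/s
X_L = ωL = 54.0 Ω
X_C = 1/(ωC) = 37.0 Ω
Branch 1: Z₁ = R = 160 Ω
Branch 2 (series LC): Z₂ = j(X_L − X_C) = j16.9 Ω
Parallel: Z = Z₁Z₂/(Z₁+Z₂), |Z| = 16.8 Ω, ∠Z = 84.0°
|Y| = 1/|Z| = 59.4 mS

59.4 mS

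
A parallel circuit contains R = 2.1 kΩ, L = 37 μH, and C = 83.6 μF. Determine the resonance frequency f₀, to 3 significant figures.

ω₀ = 1/√(LC) = 1/√(3.7e-05 × 8.36e-05) = 17980 rad/s
f₀ = ω₀/(2π) = 2.86 kHz

2.86 kHz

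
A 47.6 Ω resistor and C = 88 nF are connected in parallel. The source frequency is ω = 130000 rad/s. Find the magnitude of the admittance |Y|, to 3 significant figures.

X_C = 1/(ωC) = 87.4 Ω
Parallel: admittances add. Y = 1/R + jωC
Y = (0.0210 + j0.0114) S
|Y| = 0.0239 S → |Z| = 1/|Y| = 41.8 Ω, ∠Z = −∠Y = -28.6°

23.9 mS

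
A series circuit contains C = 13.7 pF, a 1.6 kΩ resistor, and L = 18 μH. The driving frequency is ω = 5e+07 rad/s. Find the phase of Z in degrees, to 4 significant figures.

-19.29°

X_L = ωL = 900.0 Ω
X_C = 1/(ωC) = 1460 Ω
Net reactance X = X_L − X_C = -559.9 Ω
Z = 1600 − j559.9 Ω
|Z| = √(1600² + 559.9²) = 1695 Ω
∠Z = arctan(-559.9/1600) = -19.29°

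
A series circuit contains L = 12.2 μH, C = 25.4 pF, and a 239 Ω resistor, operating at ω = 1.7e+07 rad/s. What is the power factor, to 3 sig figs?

0.113

X_L = ωL = 207 Ω
X_C = 1/(ωC) = 2320 Ω
Net reactance X = X_L − X_C = -2110 Ω
Z = 239 − j2110 Ω
|Z| = √(239² + 2110²) = 2120 Ω
∠Z = arctan(-2110/239) = -83.5°
cos φ = cos(-83.5°) = 0.113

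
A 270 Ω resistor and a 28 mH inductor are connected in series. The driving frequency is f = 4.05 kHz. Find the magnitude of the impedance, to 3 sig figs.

ω = 2πf = 25450 rad/s
X_L = ωL = 713 Ω
Z = 270 + j713 Ω
|Z| = √(270² + 713²) = 762 Ω

762 Ω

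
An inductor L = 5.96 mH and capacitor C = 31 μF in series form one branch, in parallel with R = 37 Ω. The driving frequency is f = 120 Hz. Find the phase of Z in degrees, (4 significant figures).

-44.02°

ω = 2πf = 754.0 rad/s
X_L = ωL = 4.494 Ω
X_C = 1/(ωC) = 42.78 Ω
Branch 1: Z₁ = R = 37.00 Ω
Branch 2 (series LC): Z₂ = j(X_L − X_C) = −j38.29 Ω
Parallel: Z = Z₁Z₂/(Z₁+Z₂), |Z| = 26.61 Ω, ∠Z = -44.02°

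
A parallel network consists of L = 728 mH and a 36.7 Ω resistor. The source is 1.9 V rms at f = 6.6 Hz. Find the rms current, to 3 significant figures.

ω = 2πf = 41.47 rad/s
X_L = ωL = 30.2 Ω
Parallel: admittances add. Y = 1/R + 1/(jωL)
Y = (0.0272 − j0.0331) S
|Y| = 0.0429 S → |Z| = 1/|Y| = 23.3 Ω, ∠Z = −∠Y = 50.6°
I = V/|Z| = 1.9/23.3 = 81.5 mA

81.5 mA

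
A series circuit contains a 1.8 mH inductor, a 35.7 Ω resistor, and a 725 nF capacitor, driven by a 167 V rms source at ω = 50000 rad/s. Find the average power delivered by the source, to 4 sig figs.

X_L = ωL = 90.00 Ω
X_C = 1/(ωC) = 27.59 Ω
Net reactance X = X_L − X_C = 62.41 Ω
Z = 35.70 + j62.41 Ω
|Z| = √(35.70² + 62.41²) = 71.90 Ω
∠Z = arctan(62.41/35.70) = 60.23°
I = V/|Z| = 2.323 A
P = VI cos φ = 167 × 2.323 × cos(60.23°) = 192.6 W

192.6 W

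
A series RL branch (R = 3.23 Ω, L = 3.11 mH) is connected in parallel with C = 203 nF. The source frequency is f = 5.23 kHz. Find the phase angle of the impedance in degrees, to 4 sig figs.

84.32°

ω = 2πf = 32860 rad/s
X_L = ωL = 102.2 Ω
X_C = 1/(ωC) = 149.9 Ω
Branch 1 (R+jX_L): Z₁ = 3.230 + j102.2 Ω, |Z₁| = 102.2 Ω
Branch 2 (−jX_C): Z₂ = −j149.9 Ω
Parallel: Z = Z₁Z₂/(Z₁+Z₂), |Z| = 320.5 Ω, ∠Z = 84.32°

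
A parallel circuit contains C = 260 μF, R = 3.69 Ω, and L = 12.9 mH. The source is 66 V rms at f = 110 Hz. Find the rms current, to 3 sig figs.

ω = 2πf = 691.2 rad/s
X_L = ωL = 8.92 Ω
X_C = 1/(ωC) = 5.56 Ω
Parallel: admittances add. Y = 1/R + 1/(jωL) + jωC
Y = (0.271 + j0.0675) S
|Y| = 0.279 S → |Z| = 1/|Y| = 3.58 Ω, ∠Z = −∠Y = -14.0°
I = V/|Z| = 66/3.58 = 18.4 A

18.4 A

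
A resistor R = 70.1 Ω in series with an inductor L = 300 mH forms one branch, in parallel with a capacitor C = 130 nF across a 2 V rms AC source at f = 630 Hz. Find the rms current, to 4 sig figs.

ω = 2πf = 3958 rad/s
X_L = ωL = 1188 Ω
X_C = 1/(ωC) = 1943 Ω
Branch 1 (R+jX_L): Z₁ = 70.10 + j1188 Ω, |Z₁| = 1190 Ω
Branch 2 (−jX_C): Z₂ = −j1943 Ω
Parallel: Z = Z₁Z₂/(Z₁+Z₂), |Z| = 3046 Ω, ∠Z = 81.32°
I = V/|Z| = 2/3046 = 656.7 μA

656.7 μA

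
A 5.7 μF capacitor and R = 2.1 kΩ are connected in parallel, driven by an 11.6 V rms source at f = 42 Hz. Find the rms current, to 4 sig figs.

ω = 2πf = 263.9 rad/s
X_C = 1/(ωC) = 664.8 Ω
Parallel: admittances add. Y = 1/R + jωC
Y = (0.0004762 + j0.001504) S
|Y| = 0.001578 S → |Z| = 1/|Y| = 633.8 Ω, ∠Z = −∠Y = -72.43°
I = V/|Z| = 11.6/633.8 = 18.30 mA

18.30 mA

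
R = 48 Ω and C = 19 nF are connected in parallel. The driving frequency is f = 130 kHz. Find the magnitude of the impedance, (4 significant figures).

38.49 Ω

ω = 2πf = 816800 rad/s
X_C = 1/(ωC) = 64.44 Ω
Parallel: admittances add. Y = 1/R + jωC
Y = (0.02083 + j0.01552) S
|Y| = 0.02598 S → |Z| = 1/|Y| = 38.49 Ω, ∠Z = −∠Y = -36.68°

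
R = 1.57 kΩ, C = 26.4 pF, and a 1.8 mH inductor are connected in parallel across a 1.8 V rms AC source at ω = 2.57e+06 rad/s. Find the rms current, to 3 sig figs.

1.18 mA

X_L = ωL = 4630 Ω
X_C = 1/(ωC) = 14700 Ω
Parallel: admittances add. Y = 1/R + 1/(jωL) + jωC
Y = (0.000637 − j0.000148) S
|Y| = 0.000654 S → |Z| = 1/|Y| = 1530 Ω, ∠Z = −∠Y = 13.1°
I = V/|Z| = 1.8/1530 = 1.18 mA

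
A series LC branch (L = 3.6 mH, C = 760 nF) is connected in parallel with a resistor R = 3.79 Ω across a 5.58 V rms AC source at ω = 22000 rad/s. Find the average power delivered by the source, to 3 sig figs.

X_L = ωL = 79.2 Ω
X_C = 1/(ωC) = 59.8 Ω
Branch 1: Z₁ = R = 3.79 Ω
Branch 2 (series LC): Z₂ = j(X_L − X_C) = j19.4 Ω
Parallel: Z = Z₁Z₂/(Z₁+Z₂), |Z| = 3.72 Ω, ∠Z = 11.1°
I = V/|Z| = 1.50 A
P = VI cos φ = 5.58 × 1.50 × cos(11.1°) = 8.22 W

8.22 W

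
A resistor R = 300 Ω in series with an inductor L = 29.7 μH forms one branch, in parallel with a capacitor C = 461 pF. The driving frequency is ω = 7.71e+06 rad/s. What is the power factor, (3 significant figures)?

X_L = ωL = 229 Ω
X_C = 1/(ωC) = 281 Ω
Branch 1 (R+jX_L): Z₁ = 300 + j229 Ω, |Z₁| = 377 Ω
Branch 2 (−jX_C): Z₂ = −j281 Ω
Parallel: Z = Z₁Z₂/(Z₁+Z₂), |Z| = 349 Ω, ∠Z = -42.7°
cos φ = cos(-42.7°) = 0.734

0.734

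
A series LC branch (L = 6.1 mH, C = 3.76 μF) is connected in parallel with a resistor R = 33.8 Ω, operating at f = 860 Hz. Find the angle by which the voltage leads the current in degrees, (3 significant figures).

ω = 2πf = 5404 rad/s
X_L = ωL = 33.0 Ω
X_C = 1/(ωC) = 49.2 Ω
Branch 1: Z₁ = R = 33.8 Ω
Branch 2 (series LC): Z₂ = j(X_L − X_C) = −j16.3 Ω
Parallel: Z = Z₁Z₂/(Z₁+Z₂), |Z| = 14.7 Ω, ∠Z = -64.3°

-64.3°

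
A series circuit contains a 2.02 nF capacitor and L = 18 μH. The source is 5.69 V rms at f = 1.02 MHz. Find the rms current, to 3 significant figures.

ω = 2πf = 6.409e+06 rad/s
X_L = ωL = 115 Ω
X_C = 1/(ωC) = 77.2 Ω
Net reactance X = X_L − X_C = 38.1 Ω
Z = j38.1 Ω
|Z| = √(0² + 38.1²) = 38.1 Ω
I = V/|Z| = 5.69/38.1 = 149 mA

149 mA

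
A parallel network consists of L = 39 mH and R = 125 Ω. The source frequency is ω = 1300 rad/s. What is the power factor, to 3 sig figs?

0.376

X_L = ωL = 50.7 Ω
Parallel: admittances add. Y = 1/R + 1/(jωL)
Y = (0.00800 − j0.0197) S
|Y| = 0.0213 S → |Z| = 1/|Y| = 47.0 Ω, ∠Z = −∠Y = 67.9°
cos φ = cos(67.9°) = 0.376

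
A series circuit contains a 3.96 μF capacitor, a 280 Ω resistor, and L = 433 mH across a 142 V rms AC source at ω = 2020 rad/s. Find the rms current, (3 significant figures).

177 mA

X_L = ωL = 875 Ω
X_C = 1/(ωC) = 125 Ω
Net reactance X = X_L − X_C = 750 Ω
Z = 280 + j750 Ω
|Z| = √(280² + 750²) = 800 Ω
I = V/|Z| = 142/800 = 177 mA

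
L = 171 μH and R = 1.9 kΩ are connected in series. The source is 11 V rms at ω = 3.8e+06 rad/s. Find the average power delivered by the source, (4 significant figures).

57.02 mW

X_L = ωL = 649.8 Ω
Z = 1900 + j649.8 Ω
|Z| = √(1900² + 649.8²) = 2008 Ω
∠Z = arctan(649.8/1900) = 18.88°
I = V/|Z| = 5.478 mA
P = VI cos φ = 11 × 0.005478 × cos(18.88°) = 57.02 mW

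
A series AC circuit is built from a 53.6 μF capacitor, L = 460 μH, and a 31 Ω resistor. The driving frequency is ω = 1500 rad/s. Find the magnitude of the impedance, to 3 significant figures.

33.2 Ω

X_L = ωL = 0.690 Ω
X_C = 1/(ωC) = 12.4 Ω
Net reactance X = X_L − X_C = -11.7 Ω
Z = 31.0 − j11.7 Ω
|Z| = √(31.0² + 11.7²) = 33.2 Ω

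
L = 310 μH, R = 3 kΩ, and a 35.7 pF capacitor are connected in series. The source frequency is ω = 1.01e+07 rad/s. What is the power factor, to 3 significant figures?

0.993

X_L = ωL = 3130 Ω
X_C = 1/(ωC) = 2770 Ω
Net reactance X = X_L − X_C = 358 Ω
Z = 3000 + j358 Ω
|Z| = √(3000² + 358²) = 3020 Ω
∠Z = arctan(358/3000) = 6.80°
cos φ = cos(6.80°) = 0.993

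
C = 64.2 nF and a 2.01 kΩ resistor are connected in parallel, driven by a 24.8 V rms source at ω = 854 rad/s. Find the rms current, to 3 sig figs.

X_C = 1/(ωC) = 18200 Ω
Parallel: admittances add. Y = 1/R + jωC
Y = (0.000498 + j5.48e-05) S
|Y| = 0.000501 S → |Z| = 1/|Y| = 2000 Ω, ∠Z = −∠Y = -6.29°
I = V/|Z| = 24.8/2000 = 12.4 mA

12.4 mA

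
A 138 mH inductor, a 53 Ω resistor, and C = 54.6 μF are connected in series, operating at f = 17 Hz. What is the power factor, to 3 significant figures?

ω = 2πf = 106.8 rad/s
X_L = ωL = 14.7 Ω
X_C = 1/(ωC) = 171 Ω
Net reactance X = X_L − X_C = -157 Ω
Z = 53.0 − j157 Ω
|Z| = √(53.0² + 157²) = 165 Ω
∠Z = arctan(-157/53.0) = -71.3°
cos φ = cos(-71.3°) = 0.320

0.320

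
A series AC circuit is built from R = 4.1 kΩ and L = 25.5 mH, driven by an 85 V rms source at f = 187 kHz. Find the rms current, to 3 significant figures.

ω = 2πf = 1.175e+06 rad/s
X_L = ωL = 30000 Ω
Z = 4100 + j30000 Ω
|Z| = √(4100² + 30000²) = 30200 Ω
I = V/|Z| = 85/30200 = 2.81 mA

2.81 mA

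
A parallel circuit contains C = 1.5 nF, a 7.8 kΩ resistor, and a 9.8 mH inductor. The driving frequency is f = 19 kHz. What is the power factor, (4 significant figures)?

0.1864

ω = 2πf = 119400 rad/s
X_L = ωL = 1170 Ω
X_C = 1/(ωC) = 5584 Ω
Parallel: admittances add. Y = 1/R + 1/(jωL) + jωC
Y = (0.0001282 − j0.0006757) S
|Y| = 0.0006877 S → |Z| = 1/|Y| = 1454 Ω, ∠Z = −∠Y = 79.26°
cos φ = cos(79.26°) = 0.1864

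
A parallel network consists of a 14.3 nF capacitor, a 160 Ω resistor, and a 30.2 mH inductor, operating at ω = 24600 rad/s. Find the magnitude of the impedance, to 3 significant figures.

X_L = ωL = 743 Ω
X_C = 1/(ωC) = 2840 Ω
Parallel: admittances add. Y = 1/R + 1/(jωL) + jωC
Y = (0.00625 − j0.000994) S
|Y| = 0.00633 S → |Z| = 1/|Y| = 158 Ω, ∠Z = −∠Y = 9.04°

158 Ω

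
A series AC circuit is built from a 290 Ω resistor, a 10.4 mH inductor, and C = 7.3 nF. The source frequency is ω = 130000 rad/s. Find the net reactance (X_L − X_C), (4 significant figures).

X_L = ωL = 1352 Ω
X_C = 1/(ωC) = 1054 Ω
X = 1352 − 1054 = 298.3 Ω

298.3 Ω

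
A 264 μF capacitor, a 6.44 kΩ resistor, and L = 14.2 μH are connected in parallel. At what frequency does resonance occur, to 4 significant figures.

ω₀ = 1/√(LC) = 1/√(1.42e-05 × 0.000264) = 16330 rad/s
f₀ = ω₀/(2π) = 2.599 kHz

2.599 kHz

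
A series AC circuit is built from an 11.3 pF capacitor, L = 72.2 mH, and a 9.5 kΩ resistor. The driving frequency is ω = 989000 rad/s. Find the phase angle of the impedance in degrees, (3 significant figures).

-62.3°

X_L = ωL = 71400 Ω
X_C = 1/(ωC) = 89500 Ω
Net reactance X = X_L − X_C = -18100 Ω
Z = 9500 − j18100 Ω
|Z| = √(9500² + 18100²) = 20400 Ω
∠Z = arctan(-18100/9500) = -62.3°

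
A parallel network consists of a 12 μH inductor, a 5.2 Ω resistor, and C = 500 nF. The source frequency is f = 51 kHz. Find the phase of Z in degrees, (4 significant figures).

ω = 2πf = 320400 rad/s
X_L = ωL = 3.845 Ω
X_C = 1/(ωC) = 6.241 Ω
Parallel: admittances add. Y = 1/R + 1/(jωL) + jωC
Y = (0.1923 − j0.09984) S
|Y| = 0.2167 S → |Z| = 1/|Y| = 4.615 Ω, ∠Z = −∠Y = 27.44°

27.44°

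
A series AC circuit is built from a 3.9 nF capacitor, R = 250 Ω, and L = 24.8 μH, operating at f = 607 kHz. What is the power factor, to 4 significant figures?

0.9941

ω = 2πf = 3.814e+06 rad/s
X_L = ωL = 94.58 Ω
X_C = 1/(ωC) = 67.23 Ω
Net reactance X = X_L − X_C = 27.35 Ω
Z = 250.0 + j27.35 Ω
|Z| = √(250.0² + 27.35²) = 251.5 Ω
∠Z = arctan(27.35/250.0) = 6.244°
cos φ = cos(6.244°) = 0.9941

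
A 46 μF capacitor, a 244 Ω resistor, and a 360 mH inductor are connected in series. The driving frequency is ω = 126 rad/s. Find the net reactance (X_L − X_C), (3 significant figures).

X_L = ωL = 45.4 Ω
X_C = 1/(ωC) = 173 Ω
X = 45.4 − 173 = -127 Ω

-127 Ω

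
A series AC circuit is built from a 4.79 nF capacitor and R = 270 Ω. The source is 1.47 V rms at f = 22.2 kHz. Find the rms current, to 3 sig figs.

967 μA

ω = 2πf = 139500 rad/s
X_C = 1/(ωC) = 1500 Ω
Z = 270 − j1500 Ω
|Z| = √(270² + 1500²) = 1520 Ω
I = V/|Z| = 1.47/1520 = 967 μA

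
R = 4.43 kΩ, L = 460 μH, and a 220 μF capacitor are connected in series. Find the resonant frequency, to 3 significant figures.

500 Hz

ω₀ = 1/√(LC) = 1/√(0.00046 × 0.00022) = 3143 rad/s
f₀ = ω₀/(2π) = 500 Hz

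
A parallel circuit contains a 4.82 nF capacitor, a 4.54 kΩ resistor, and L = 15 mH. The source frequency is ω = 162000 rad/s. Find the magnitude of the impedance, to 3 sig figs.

X_L = ωL = 2430 Ω
X_C = 1/(ωC) = 1280 Ω
Parallel: admittances add. Y = 1/R + 1/(jωL) + jωC
Y = (0.000220 + j0.000369) S
|Y| = 0.000430 S → |Z| = 1/|Y| = 2330 Ω, ∠Z = −∠Y = -59.2°

2330 Ω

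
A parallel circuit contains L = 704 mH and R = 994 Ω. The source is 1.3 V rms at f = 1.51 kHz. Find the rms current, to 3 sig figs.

ω = 2πf = 9488 rad/s
X_L = ωL = 6680 Ω
Parallel: admittances add. Y = 1/R + 1/(jωL)
Y = (0.00101 − j0.000150) S
|Y| = 0.00102 S → |Z| = 1/|Y| = 983 Ω, ∠Z = −∠Y = 8.46°
I = V/|Z| = 1.3/983 = 1.32 mA

1.32 mA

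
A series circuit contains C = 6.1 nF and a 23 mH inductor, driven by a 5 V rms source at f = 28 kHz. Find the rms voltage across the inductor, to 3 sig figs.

6.50 V

ω = 2πf = 175900 rad/s
X_L = ωL = 4050 Ω
X_C = 1/(ωC) = 932 Ω
Net reactance X = X_L − X_C = 3110 Ω
Z = j3110 Ω
|Z| = √(0² + 3110²) = 3110 Ω
I = V/|Z| = 1.61 mA
V_L = I·|Z_L| = 0.00161 × 4050 = 6.50 V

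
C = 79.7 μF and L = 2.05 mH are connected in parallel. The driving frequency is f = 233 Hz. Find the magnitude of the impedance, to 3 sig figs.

4.62 Ω

ω = 2πf = 1464 rad/s
X_L = ωL = 3.00 Ω
X_C = 1/(ωC) = 8.57 Ω
Parallel: admittances add. Y = 1/(jωL) + jωC
Y = (0 − j0.217) S
|Y| = 0.217 S → |Z| = 1/|Y| = 4.62 Ω, ∠Z = −∠Y = 90.0°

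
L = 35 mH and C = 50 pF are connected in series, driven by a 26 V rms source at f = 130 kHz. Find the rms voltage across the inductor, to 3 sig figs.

181 V

ω = 2πf = 816800 rad/s
X_L = ωL = 28600 Ω
X_C = 1/(ωC) = 24500 Ω
Net reactance X = X_L − X_C = 4100 Ω
Z = j4100 Ω
|Z| = √(0² + 4100²) = 4100 Ω
I = V/|Z| = 6.34 mA
V_L = I·|Z_L| = 0.00634 × 28600 = 181 V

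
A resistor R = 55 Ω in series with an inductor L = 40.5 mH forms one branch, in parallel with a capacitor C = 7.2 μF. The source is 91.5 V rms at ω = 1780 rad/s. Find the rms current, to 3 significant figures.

715 mA

X_L = ωL = 72.1 Ω
X_C = 1/(ωC) = 78.0 Ω
Branch 1 (R+jX_L): Z₁ = 55.0 + j72.1 Ω, |Z₁| = 90.7 Ω
Branch 2 (−jX_C): Z₂ = −j78.0 Ω
Parallel: Z = Z₁Z₂/(Z₁+Z₂), |Z| = 128 Ω, ∠Z = -31.2°
I = V/|Z| = 91.5/128 = 715 mA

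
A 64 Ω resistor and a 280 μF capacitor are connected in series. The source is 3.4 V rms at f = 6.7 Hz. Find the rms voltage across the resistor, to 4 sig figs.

ω = 2πf = 42.10 rad/s
X_C = 1/(ωC) = 84.84 Ω
Z = 64.00 − j84.84 Ω
|Z| = √(64.00² + 84.84²) = 106.3 Ω
I = V/|Z| = 31.99 mA
V_R = I·|Z_R| = 0.03199 × 64.00 = 2.048 V

2.048 V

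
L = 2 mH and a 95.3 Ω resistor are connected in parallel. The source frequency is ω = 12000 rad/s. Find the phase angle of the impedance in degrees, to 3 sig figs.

X_L = ωL = 24.0 Ω
Parallel: admittances add. Y = 1/R + 1/(jωL)
Y = (0.0105 − j0.0417) S
|Y| = 0.0430 S → |Z| = 1/|Y| = 23.3 Ω, ∠Z = −∠Y = 75.9°

75.9°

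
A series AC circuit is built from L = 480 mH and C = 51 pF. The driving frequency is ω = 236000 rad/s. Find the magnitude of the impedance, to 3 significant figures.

X_L = ωL = 113000 Ω
X_C = 1/(ωC) = 83100 Ω
Net reactance X = X_L − X_C = 30200 Ω
Z = j30200 Ω
|Z| = √(0² + 30200²) = 30200 Ω

30200 Ω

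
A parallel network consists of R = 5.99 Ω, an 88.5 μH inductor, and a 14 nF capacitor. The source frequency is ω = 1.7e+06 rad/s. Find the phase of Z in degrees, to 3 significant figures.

-5.87°

X_L = ωL = 150 Ω
X_C = 1/(ωC) = 42.0 Ω
Parallel: admittances add. Y = 1/R + 1/(jωL) + jωC
Y = (0.167 + j0.0172) S
|Y| = 0.168 S → |Z| = 1/|Y| = 5.96 Ω, ∠Z = −∠Y = -5.87°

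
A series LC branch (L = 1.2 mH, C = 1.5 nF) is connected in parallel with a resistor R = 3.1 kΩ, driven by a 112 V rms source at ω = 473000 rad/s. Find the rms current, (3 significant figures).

138 mA

X_L = ωL = 568 Ω
X_C = 1/(ωC) = 1410 Ω
Branch 1: Z₁ = R = 3100 Ω
Branch 2 (series LC): Z₂ = j(X_L − X_C) = −j842 Ω
Parallel: Z = Z₁Z₂/(Z₁+Z₂), |Z| = 812 Ω, ∠Z = -74.8°
I = V/|Z| = 112/812 = 138 mA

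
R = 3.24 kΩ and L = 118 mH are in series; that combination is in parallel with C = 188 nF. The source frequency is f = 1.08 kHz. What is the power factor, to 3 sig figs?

0.235

ω = 2πf = 6786 rad/s
X_L = ωL = 801 Ω
X_C = 1/(ωC) = 784 Ω
Branch 1 (R+jX_L): Z₁ = 3240 + j801 Ω, |Z₁| = 3340 Ω
Branch 2 (−jX_C): Z₂ = −j784 Ω
Parallel: Z = Z₁Z₂/(Z₁+Z₂), |Z| = 807 Ω, ∠Z = -76.4°
cos φ = cos(-76.4°) = 0.235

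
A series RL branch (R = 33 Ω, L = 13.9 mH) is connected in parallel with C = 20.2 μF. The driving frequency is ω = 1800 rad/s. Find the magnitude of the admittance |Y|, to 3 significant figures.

29.1 mS

X_L = ωL = 25.0 Ω
X_C = 1/(ωC) = 27.5 Ω
Branch 1 (R+jX_L): Z₁ = 33.0 + j25.0 Ω, |Z₁| = 41.4 Ω
Branch 2 (−jX_C): Z₂ = −j27.5 Ω
Parallel: Z = Z₁Z₂/(Z₁+Z₂), |Z| = 34.4 Ω, ∠Z = -48.5°
|Y| = 1/|Z| = 29.1 mS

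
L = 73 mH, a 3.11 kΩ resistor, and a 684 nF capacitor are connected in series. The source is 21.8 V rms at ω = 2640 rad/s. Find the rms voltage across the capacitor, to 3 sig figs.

3.86 V

X_L = ωL = 193 Ω
X_C = 1/(ωC) = 554 Ω
Net reactance X = X_L − X_C = -361 Ω
Z = 3110 − j361 Ω
|Z| = √(3110² + 361²) = 3130 Ω
I = V/|Z| = 6.96 mA
V_C = I·|Z_C| = 0.00696 × 554 = 3.86 V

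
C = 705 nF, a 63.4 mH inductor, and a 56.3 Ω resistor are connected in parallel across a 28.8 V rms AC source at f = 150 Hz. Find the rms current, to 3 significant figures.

ω = 2πf = 942.5 rad/s
X_L = ωL = 59.8 Ω
X_C = 1/(ωC) = 1510 Ω
Parallel: admittances add. Y = 1/R + 1/(jωL) + jωC
Y = (0.0178 − j0.0161) S
|Y| = 0.0240 S → |Z| = 1/|Y| = 41.7 Ω, ∠Z = −∠Y = 42.1°
I = V/|Z| = 28.8/41.7 = 690 mA

690 mA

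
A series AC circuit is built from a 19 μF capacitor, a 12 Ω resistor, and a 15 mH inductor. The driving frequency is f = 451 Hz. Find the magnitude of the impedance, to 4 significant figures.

ω = 2πf = 2834 rad/s
X_L = ωL = 42.51 Ω
X_C = 1/(ωC) = 18.57 Ω
Net reactance X = X_L − X_C = 23.93 Ω
Z = 12.00 + j23.93 Ω
|Z| = √(12.00² + 23.93²) = 26.77 Ω

26.77 Ω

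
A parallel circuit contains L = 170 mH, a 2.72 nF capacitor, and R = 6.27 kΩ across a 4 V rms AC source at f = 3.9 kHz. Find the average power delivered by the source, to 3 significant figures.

ω = 2πf = 24500 rad/s
X_L = ωL = 4170 Ω
X_C = 1/(ωC) = 15000 Ω
Parallel: admittances add. Y = 1/R + 1/(jωL) + jωC
Y = (0.000159 − j0.000173) S
|Y| = 0.000236 S → |Z| = 1/|Y| = 4240 Ω, ∠Z = −∠Y = 47.4°
I = V/|Z| = 942 μA
P = VI cos φ = 4 × 0.000942 × cos(47.4°) = 2.55 mW

2.55 mW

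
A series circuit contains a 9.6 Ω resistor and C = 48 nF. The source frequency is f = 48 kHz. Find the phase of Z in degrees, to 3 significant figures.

ω = 2πf = 301600 rad/s
X_C = 1/(ωC) = 69.1 Ω
Z = 9.60 − j69.1 Ω
|Z| = √(9.60² + 69.1²) = 69.7 Ω
∠Z = arctan(-69.1/9.60) = -82.1°

-82.1°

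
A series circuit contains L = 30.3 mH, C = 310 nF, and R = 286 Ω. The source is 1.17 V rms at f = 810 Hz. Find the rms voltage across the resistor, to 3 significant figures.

ω = 2πf = 5089 rad/s
X_L = ωL = 154 Ω
X_C = 1/(ωC) = 634 Ω
Net reactance X = X_L − X_C = -480 Ω
Z = 286 − j480 Ω
|Z| = √(286² + 480²) = 558 Ω
I = V/|Z| = 2.10 mA
V_R = I·|Z_R| = 0.00210 × 286 = 0.599 V

0.599 V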